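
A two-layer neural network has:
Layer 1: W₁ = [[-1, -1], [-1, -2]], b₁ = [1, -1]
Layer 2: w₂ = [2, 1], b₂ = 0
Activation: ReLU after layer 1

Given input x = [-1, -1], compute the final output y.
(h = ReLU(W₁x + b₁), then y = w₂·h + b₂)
y = 8

Layer 1 pre-activation: z₁ = [3, 2]
After ReLU: h = [3, 2]
Layer 2 output: y = 2×3 + 1×2 + 0 = 8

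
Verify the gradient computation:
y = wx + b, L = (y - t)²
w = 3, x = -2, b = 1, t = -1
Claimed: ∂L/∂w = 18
Incorrect

y = (3)(-2) + 1 = -5
∂L/∂y = 2(y - t) = 2(-5 - -1) = -8
∂y/∂w = x = -2
∂L/∂w = -8 × -2 = 16

Claimed value: 18
Incorrect: The correct gradient is 16.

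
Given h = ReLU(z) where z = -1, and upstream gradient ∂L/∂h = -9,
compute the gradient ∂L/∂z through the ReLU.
∂L/∂z = 0

h = ReLU(-1) = 0
Since z < 0: ∂h/∂z = 0
∂L/∂z = ∂L/∂h · ∂h/∂z = -9 × 0 = 0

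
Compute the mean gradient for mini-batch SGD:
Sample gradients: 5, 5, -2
Average gradient = 2.667

Average = (1/3)(5 + 5 + -2) = 8/3 = 2.667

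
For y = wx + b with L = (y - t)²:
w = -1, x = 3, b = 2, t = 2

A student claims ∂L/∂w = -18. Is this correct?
Correct

y = (-1)(3) + 2 = -1
∂L/∂y = 2(y - t) = 2(-1 - 2) = -6
∂y/∂w = x = 3
∂L/∂w = -6 × 3 = -18

Claimed value: -18
Correct: The correct gradient is -18.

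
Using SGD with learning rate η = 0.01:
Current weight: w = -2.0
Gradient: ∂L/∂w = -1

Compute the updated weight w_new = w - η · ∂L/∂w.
w_new = -1.99

w_new = w - η·∂L/∂w = -2.0 - 0.01×(-1) = -2.0 - (-0.01) = -1.99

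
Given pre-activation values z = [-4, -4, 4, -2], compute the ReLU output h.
h = [0, 0, 4, 0]

ReLU applied element-wise: max(0,-4)=0, max(0,-4)=0, max(0,4)=4, max(0,-2)=0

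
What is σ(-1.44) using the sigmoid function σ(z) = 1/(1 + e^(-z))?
0.1915

sigmoid(-1.44) = 1/(1 + e^(1.44)) = 1/(1 + 4.221) = 0.1915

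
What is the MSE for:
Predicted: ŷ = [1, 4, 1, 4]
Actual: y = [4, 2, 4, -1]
MSE = 11.75

MSE = (1/4)((1-4)² + (4-2)² + (1-4)² + (4--1)²) = (1/4)(9 + 4 + 9 + 25) = 11.75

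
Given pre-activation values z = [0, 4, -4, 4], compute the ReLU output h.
h = [0, 4, 0, 4]

ReLU applied element-wise: max(0,0)=0, max(0,4)=4, max(0,-4)=0, max(0,4)=4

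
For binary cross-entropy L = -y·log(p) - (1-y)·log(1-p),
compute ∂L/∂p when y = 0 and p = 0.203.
∂L/∂p = 1.255

∂L/∂p = -y/p + (1-y)/(1-p) = 0 + 1/0.797 = 1.255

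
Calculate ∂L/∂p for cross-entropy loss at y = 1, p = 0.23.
∂L/∂p = -4.348

∂L/∂p = -y/p + (1-y)/(1-p) = -1/0.23 + 0 = -4.348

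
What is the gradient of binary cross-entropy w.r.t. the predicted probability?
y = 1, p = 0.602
∂L/∂p = -1.661

∂L/∂p = -y/p + (1-y)/(1-p) = -1/0.602 + 0 = -1.661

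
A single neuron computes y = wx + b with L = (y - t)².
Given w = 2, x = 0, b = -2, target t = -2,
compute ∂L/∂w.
∂L/∂w = 0

y = wx + b = (2)(0) + -2 = -2
∂L/∂y = 2(y - t) = 2(-2 - -2) = 0
∂y/∂w = x = 0
∂L/∂w = ∂L/∂y · ∂y/∂w = 0 × 0 = 0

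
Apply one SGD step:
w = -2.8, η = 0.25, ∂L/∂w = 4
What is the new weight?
w_new = -3.8

w_new = w - η·∂L/∂w = -2.8 - 0.25×(4) = -2.8 - (1) = -3.8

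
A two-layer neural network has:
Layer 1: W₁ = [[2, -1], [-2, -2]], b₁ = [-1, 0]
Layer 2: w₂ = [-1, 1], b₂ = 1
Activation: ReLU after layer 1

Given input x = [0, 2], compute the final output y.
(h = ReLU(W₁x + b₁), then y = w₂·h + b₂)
y = 1

Layer 1 pre-activation: z₁ = [-3, -4]
After ReLU: h = [0, 0]
Layer 2 output: y = -1×0 + 1×0 + 1 = 1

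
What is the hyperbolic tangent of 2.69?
0.9908

tanh(2.69) = (e^(2.69) - e^(-2.69))/(e^(2.69) + e^(-2.69)) = 0.9908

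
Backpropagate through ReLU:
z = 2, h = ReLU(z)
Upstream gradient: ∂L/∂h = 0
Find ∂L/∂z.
∂L/∂z = 0

h = ReLU(2) = 2
Since z > 0: ∂h/∂z = 1
∂L/∂z = ∂L/∂h · ∂h/∂z = 0 × 1 = 0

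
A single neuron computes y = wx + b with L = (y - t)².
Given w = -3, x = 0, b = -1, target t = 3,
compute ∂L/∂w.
∂L/∂w = 0

y = wx + b = (-3)(0) + -1 = -1
∂L/∂y = 2(y - t) = 2(-1 - 3) = -8
∂y/∂w = x = 0
∂L/∂w = ∂L/∂y · ∂y/∂w = -8 × 0 = 0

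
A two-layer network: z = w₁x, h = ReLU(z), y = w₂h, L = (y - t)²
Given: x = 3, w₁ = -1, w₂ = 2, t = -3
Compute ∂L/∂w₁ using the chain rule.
∂L/∂w₁ = 0

Forward pass:
z = w₁x = -1×3 = -3
h = ReLU(-3) = 0
y = w₂h = 2×0 = 0

Backward pass:
∂L/∂y = 2(y - t) = 2(0 - -3) = 6
∂y/∂h = w₂ = 2
∂h/∂z = 0 (ReLU derivative)
∂z/∂w₁ = x = 3

∂L/∂w₁ = 6 × 2 × 0 × 3 = 0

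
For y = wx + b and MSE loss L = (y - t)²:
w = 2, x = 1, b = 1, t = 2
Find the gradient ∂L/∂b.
∂L/∂b = 2

y = wx + b = (2)(1) + 1 = 3
∂L/∂y = 2(y - t) = 2(3 - 2) = 2
∂y/∂b = 1
∂L/∂b = ∂L/∂y · ∂y/∂b = 2 × 1 = 2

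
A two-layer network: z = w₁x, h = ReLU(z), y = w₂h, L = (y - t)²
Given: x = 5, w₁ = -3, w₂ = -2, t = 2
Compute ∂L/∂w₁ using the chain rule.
∂L/∂w₁ = 0

Forward pass:
z = w₁x = -3×5 = -15
h = ReLU(-15) = 0
y = w₂h = -2×0 = 0

Backward pass:
∂L/∂y = 2(y - t) = 2(0 - 2) = -4
∂y/∂h = w₂ = -2
∂h/∂z = 0 (ReLU derivative)
∂z/∂w₁ = x = 5

∂L/∂w₁ = -4 × -2 × 0 × 5 = 0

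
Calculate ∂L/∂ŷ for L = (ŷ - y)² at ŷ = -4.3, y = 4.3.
∂L/∂ŷ = -17.2

∂L/∂ŷ = 2(ŷ - y) = 2(-4.3 - 4.3) = 2(-8.6) = -17.2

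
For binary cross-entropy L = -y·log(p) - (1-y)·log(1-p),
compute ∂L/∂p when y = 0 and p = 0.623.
∂L/∂p = 2.653

∂L/∂p = -y/p + (1-y)/(1-p) = 0 + 1/0.377 = 2.653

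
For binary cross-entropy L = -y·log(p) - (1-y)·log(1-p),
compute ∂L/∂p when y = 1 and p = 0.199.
∂L/∂p = -5.025

∂L/∂p = -y/p + (1-y)/(1-p) = -1/0.199 + 0 = -5.025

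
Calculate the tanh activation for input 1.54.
0.9121

tanh(1.54) = (e^(1.54) - e^(-1.54))/(e^(1.54) + e^(-1.54)) = 0.9121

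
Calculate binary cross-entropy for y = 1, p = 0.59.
L = 0.5276

L = -1·log(0.59) - 0·log(0.41) = -log(0.59) = 0.5276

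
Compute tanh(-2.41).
-0.984

tanh(-2.41) = (e^(-2.41) - e^(2.41))/(e^(-2.41) + e^(2.41)) = -0.984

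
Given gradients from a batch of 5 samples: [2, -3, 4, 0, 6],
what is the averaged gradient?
Average gradient = 1.8

Average = (1/5)(2 + -3 + 4 + 0 + 6) = 9/5 = 1.8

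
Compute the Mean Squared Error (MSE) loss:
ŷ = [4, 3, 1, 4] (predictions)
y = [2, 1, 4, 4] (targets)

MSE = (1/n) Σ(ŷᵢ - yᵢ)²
MSE = 4.25

MSE = (1/4)((4-2)² + (3-1)² + (1-4)² + (4-4)²) = (1/4)(4 + 4 + 9 + 0) = 4.25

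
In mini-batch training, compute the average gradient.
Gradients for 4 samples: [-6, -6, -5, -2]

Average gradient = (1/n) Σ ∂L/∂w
Average gradient = -4.75

Average = (1/4)(-6 + -6 + -5 + -2) = -19/4 = -4.75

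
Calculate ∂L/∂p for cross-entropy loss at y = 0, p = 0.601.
∂L/∂p = 2.506

∂L/∂p = -y/p + (1-y)/(1-p) = 0 + 1/0.399 = 2.506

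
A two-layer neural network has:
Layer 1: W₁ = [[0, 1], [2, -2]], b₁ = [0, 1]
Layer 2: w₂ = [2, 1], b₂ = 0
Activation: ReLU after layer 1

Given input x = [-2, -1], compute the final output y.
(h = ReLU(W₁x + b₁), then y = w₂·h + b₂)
y = 0

Layer 1 pre-activation: z₁ = [-1, -1]
After ReLU: h = [0, 0]
Layer 2 output: y = 2×0 + 1×0 + 0 = 0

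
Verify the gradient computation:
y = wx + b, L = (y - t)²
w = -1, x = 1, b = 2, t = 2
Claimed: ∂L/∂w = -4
Incorrect

y = (-1)(1) + 2 = 1
∂L/∂y = 2(y - t) = 2(1 - 2) = -2
∂y/∂w = x = 1
∂L/∂w = -2 × 1 = -2

Claimed value: -4
Incorrect: The correct gradient is -2.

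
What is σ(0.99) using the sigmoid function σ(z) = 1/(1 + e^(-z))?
0.7291

sigmoid(0.99) = 1/(1 + e^(-0.99)) = 1/(1 + 0.3716) = 0.7291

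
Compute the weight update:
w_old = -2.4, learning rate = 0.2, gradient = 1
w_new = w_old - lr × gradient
w_new = -2.6

w_new = w - η·∂L/∂w = -2.4 - 0.2×(1) = -2.4 - (0.2) = -2.6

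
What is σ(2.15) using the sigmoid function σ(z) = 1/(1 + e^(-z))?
0.8957

sigmoid(2.15) = 1/(1 + e^(-2.15)) = 1/(1 + 0.1165) = 0.8957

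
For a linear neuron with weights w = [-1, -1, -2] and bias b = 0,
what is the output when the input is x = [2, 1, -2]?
y = 1

y = (-1)(2) + (-1)(1) + (-2)(-2) + 0 = 1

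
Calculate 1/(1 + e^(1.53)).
0.178

sigmoid(-1.53) = 1/(1 + e^(1.53)) = 1/(1 + 4.618) = 0.178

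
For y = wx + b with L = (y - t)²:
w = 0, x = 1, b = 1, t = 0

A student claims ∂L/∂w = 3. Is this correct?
Incorrect

y = (0)(1) + 1 = 1
∂L/∂y = 2(y - t) = 2(1 - 0) = 2
∂y/∂w = x = 1
∂L/∂w = 2 × 1 = 2

Claimed value: 3
Incorrect: The correct gradient is 2.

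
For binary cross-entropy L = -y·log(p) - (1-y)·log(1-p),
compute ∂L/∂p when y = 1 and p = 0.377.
∂L/∂p = -2.653

∂L/∂p = -y/p + (1-y)/(1-p) = -1/0.377 + 0 = -2.653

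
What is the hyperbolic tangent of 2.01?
0.9647

tanh(2.01) = (e^(2.01) - e^(-2.01))/(e^(2.01) + e^(-2.01)) = 0.9647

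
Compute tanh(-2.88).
-0.9937

tanh(-2.88) = (e^(-2.88) - e^(2.88))/(e^(-2.88) + e^(2.88)) = -0.9937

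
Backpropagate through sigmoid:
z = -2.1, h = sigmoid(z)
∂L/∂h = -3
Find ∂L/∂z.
∂L/∂z = -0.2916

σ(-2.1) = 0.1091
σ'(-2.1) = σ(-2.1)(1 - σ(-2.1)) = 0.1091 × 0.8909 = 0.09719
∂L/∂z = ∂L/∂h · σ'(z) = -3 × 0.09719 = -0.2916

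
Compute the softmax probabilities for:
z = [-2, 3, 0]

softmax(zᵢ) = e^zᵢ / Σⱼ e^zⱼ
p = [0.0064, 0.9465, 0.0471]

exp(z) = [0.1353, 20.09, 1]
Sum = 21.22
p = [0.0064, 0.9465, 0.0471]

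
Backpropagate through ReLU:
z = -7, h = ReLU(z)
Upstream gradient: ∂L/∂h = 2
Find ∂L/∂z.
∂L/∂z = 0

h = ReLU(-7) = 0
Since z < 0: ∂h/∂z = 0
∂L/∂z = ∂L/∂h · ∂h/∂z = 2 × 0 = 0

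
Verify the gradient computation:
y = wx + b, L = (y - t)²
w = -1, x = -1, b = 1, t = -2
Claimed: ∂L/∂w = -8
Correct

y = (-1)(-1) + 1 = 2
∂L/∂y = 2(y - t) = 2(2 - -2) = 8
∂y/∂w = x = -1
∂L/∂w = 8 × -1 = -8

Claimed value: -8
Correct: The correct gradient is -8.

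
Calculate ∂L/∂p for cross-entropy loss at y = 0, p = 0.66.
∂L/∂p = 2.941

∂L/∂p = -y/p + (1-y)/(1-p) = 0 + 1/0.34 = 2.941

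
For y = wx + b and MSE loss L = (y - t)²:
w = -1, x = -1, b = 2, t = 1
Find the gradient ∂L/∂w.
∂L/∂w = -4

y = wx + b = (-1)(-1) + 2 = 3
∂L/∂y = 2(y - t) = 2(3 - 1) = 4
∂y/∂w = x = -1
∂L/∂w = ∂L/∂y · ∂y/∂w = 4 × -1 = -4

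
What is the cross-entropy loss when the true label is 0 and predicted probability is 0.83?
L = 1.772

L = -0·log(0.83) - 1·log(0.17) = -log(0.17) = 1.772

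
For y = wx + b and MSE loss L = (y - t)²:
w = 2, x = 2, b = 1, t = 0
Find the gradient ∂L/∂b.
∂L/∂b = 10

y = wx + b = (2)(2) + 1 = 5
∂L/∂y = 2(y - t) = 2(5 - 0) = 10
∂y/∂b = 1
∂L/∂b = ∂L/∂y · ∂y/∂b = 10 × 1 = 10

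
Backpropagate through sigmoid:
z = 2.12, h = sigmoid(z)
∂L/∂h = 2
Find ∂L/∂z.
∂L/∂z = 0.1914

σ(2.12) = 0.8928
σ'(2.12) = σ(2.12)(1 - σ(2.12)) = 0.8928 × 0.1072 = 0.09568
∂L/∂z = ∂L/∂h · σ'(z) = 2 × 0.09568 = 0.1914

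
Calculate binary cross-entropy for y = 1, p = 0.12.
L = 2.12

L = -1·log(0.12) - 0·log(0.88) = -log(0.12) = 2.12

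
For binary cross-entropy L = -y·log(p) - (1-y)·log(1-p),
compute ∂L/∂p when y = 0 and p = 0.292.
∂L/∂p = 1.412

∂L/∂p = -y/p + (1-y)/(1-p) = 0 + 1/0.708 = 1.412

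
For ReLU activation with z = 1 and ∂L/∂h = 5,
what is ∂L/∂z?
∂L/∂z = 5

h = ReLU(1) = 1
Since z > 0: ∂h/∂z = 1
∂L/∂z = ∂L/∂h · ∂h/∂z = 5 × 1 = 5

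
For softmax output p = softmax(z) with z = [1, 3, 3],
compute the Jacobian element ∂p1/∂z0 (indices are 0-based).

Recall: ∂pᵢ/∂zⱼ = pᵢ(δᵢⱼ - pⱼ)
∂p1/∂z0 = -0.02968

p = softmax(z) = [0.06338, 0.4683, 0.4683]
p1 = 0.4683, p0 = 0.06338

∂p1/∂z0 = -p1 × p0 = -0.4683 × 0.06338 = -0.02968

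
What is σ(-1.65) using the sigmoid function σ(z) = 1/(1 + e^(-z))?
0.1611

sigmoid(-1.65) = 1/(1 + e^(1.65)) = 1/(1 + 5.207) = 0.1611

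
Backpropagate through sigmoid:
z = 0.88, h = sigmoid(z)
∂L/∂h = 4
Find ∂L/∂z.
∂L/∂z = 0.8289

σ(0.88) = 0.7068
σ'(0.88) = σ(0.88)(1 - σ(0.88)) = 0.7068 × 0.2932 = 0.2072
∂L/∂z = ∂L/∂h · σ'(z) = 4 × 0.2072 = 0.8289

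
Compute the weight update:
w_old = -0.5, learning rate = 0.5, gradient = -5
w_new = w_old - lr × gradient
w_new = 2

w_new = w - η·∂L/∂w = -0.5 - 0.5×(-5) = -0.5 - (-2.5) = 2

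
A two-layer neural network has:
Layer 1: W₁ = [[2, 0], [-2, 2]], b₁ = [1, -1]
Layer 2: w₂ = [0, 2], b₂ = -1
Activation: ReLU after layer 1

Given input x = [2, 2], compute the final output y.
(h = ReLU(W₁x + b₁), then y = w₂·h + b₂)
y = -1

Layer 1 pre-activation: z₁ = [5, -1]
After ReLU: h = [5, 0]
Layer 2 output: y = 0×5 + 2×0 + -1 = -1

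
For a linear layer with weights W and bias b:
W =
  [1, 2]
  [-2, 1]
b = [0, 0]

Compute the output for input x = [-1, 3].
y = [5, 5]

Wx = [1×-1 + 2×3, -2×-1 + 1×3]
   = [5, 5]
y = Wx + b = [5 + 0, 5 + 0] = [5, 5]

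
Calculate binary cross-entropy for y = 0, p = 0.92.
L = 2.526

L = -0·log(0.92) - 1·log(0.08) = -log(0.08) = 2.526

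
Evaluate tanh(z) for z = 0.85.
0.6911

tanh(0.85) = (e^(0.85) - e^(-0.85))/(e^(0.85) + e^(-0.85)) = 0.6911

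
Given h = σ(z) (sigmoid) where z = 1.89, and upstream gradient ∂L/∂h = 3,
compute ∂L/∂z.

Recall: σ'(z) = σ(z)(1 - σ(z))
∂L/∂z = 0.3421

σ(1.89) = 0.8688
σ'(1.89) = σ(1.89)(1 - σ(1.89)) = 0.8688 × 0.1312 = 0.114
∂L/∂z = ∂L/∂h · σ'(z) = 3 × 0.114 = 0.3421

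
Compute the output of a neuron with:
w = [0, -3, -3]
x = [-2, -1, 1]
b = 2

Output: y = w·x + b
y = 2

y = (0)(-2) + (-3)(-1) + (-3)(1) + 2 = 2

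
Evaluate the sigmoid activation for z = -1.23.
0.2262

sigmoid(-1.23) = 1/(1 + e^(1.23)) = 1/(1 + 3.421) = 0.2262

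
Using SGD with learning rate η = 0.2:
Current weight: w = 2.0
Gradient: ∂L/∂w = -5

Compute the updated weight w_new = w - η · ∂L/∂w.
w_new = 3

w_new = w - η·∂L/∂w = 2.0 - 0.2×(-5) = 2.0 - (-1) = 3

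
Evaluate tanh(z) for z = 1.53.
0.9104

tanh(1.53) = (e^(1.53) - e^(-1.53))/(e^(1.53) + e^(-1.53)) = 0.9104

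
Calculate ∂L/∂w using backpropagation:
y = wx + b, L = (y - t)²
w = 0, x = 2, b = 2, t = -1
∂L/∂w = 12

y = wx + b = (0)(2) + 2 = 2
∂L/∂y = 2(y - t) = 2(2 - -1) = 6
∂y/∂w = x = 2
∂L/∂w = ∂L/∂y · ∂y/∂w = 6 × 2 = 12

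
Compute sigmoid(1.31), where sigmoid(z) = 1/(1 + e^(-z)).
0.7875

sigmoid(1.31) = 1/(1 + e^(-1.31)) = 1/(1 + 0.2698) = 0.7875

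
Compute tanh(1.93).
0.9587

tanh(1.93) = (e^(1.93) - e^(-1.93))/(e^(1.93) + e^(-1.93)) = 0.9587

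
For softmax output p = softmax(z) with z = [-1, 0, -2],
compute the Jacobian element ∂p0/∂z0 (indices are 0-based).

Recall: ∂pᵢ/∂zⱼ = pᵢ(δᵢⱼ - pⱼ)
∂p0/∂z0 = 0.1848

p = softmax(z) = [0.2447, 0.6652, 0.09003]
p0 = 0.2447

∂p0/∂z0 = p0(1 - p0) = 0.2447 × (1 - 0.2447) = 0.1848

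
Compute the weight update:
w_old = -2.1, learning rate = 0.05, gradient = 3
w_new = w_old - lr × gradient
w_new = -2.25

w_new = w - η·∂L/∂w = -2.1 - 0.05×(3) = -2.1 - (0.15) = -2.25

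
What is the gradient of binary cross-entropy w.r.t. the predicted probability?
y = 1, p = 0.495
∂L/∂p = -2.02

∂L/∂p = -y/p + (1-y)/(1-p) = -1/0.495 + 0 = -2.02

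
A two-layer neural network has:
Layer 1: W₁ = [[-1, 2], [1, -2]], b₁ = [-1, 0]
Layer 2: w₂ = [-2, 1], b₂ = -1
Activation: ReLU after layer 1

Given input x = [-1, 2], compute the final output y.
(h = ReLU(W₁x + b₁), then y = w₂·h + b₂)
y = -9

Layer 1 pre-activation: z₁ = [4, -5]
After ReLU: h = [4, 0]
Layer 2 output: y = -2×4 + 1×0 + -1 = -9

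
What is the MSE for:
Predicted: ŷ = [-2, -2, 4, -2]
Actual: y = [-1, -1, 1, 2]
MSE = 6.75

MSE = (1/4)((-2--1)² + (-2--1)² + (4-1)² + (-2-2)²) = (1/4)(1 + 1 + 9 + 16) = 6.75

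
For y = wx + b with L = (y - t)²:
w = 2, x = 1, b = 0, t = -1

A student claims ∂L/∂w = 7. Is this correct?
Incorrect

y = (2)(1) + 0 = 2
∂L/∂y = 2(y - t) = 2(2 - -1) = 6
∂y/∂w = x = 1
∂L/∂w = 6 × 1 = 6

Claimed value: 7
Incorrect: The correct gradient is 6.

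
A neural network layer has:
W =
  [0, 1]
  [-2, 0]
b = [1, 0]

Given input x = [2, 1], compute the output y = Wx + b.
y = [2, -4]

Wx = [0×2 + 1×1, -2×2 + 0×1]
   = [1, -4]
y = Wx + b = [1 + 1, -4 + 0] = [2, -4]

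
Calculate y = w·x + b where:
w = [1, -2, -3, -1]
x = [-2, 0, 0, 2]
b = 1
y = -3

y = (1)(-2) + (-2)(0) + (-3)(0) + (-1)(2) + 1 = -3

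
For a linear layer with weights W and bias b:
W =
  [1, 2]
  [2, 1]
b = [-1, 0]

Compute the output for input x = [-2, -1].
y = [-5, -5]

Wx = [1×-2 + 2×-1, 2×-2 + 1×-1]
   = [-4, -5]
y = Wx + b = [-4 + -1, -5 + 0] = [-5, -5]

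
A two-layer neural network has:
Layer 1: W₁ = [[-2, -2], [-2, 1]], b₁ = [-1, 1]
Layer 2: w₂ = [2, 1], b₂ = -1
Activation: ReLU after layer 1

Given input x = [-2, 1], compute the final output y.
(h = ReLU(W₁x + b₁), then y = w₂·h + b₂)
y = 7

Layer 1 pre-activation: z₁ = [1, 6]
After ReLU: h = [1, 6]
Layer 2 output: y = 2×1 + 1×6 + -1 = 7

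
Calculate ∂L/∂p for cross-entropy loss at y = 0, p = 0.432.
∂L/∂p = 1.761

∂L/∂p = -y/p + (1-y)/(1-p) = 0 + 1/0.568 = 1.761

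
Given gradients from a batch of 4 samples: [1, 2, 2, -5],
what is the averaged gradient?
Average gradient = 0

Average = (1/4)(1 + 2 + 2 + -5) = 0/4 = 0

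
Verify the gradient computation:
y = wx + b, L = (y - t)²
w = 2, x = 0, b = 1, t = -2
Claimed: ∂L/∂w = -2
Incorrect

y = (2)(0) + 1 = 1
∂L/∂y = 2(y - t) = 2(1 - -2) = 6
∂y/∂w = x = 0
∂L/∂w = 6 × 0 = 0

Claimed value: -2
Incorrect: The correct gradient is 0.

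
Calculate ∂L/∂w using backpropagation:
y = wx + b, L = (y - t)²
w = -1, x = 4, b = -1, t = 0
∂L/∂w = -40

y = wx + b = (-1)(4) + -1 = -5
∂L/∂y = 2(y - t) = 2(-5 - 0) = -10
∂y/∂w = x = 4
∂L/∂w = ∂L/∂y · ∂y/∂w = -10 × 4 = -40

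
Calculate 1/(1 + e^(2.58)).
0.07044

sigmoid(-2.58) = 1/(1 + e^(2.58)) = 1/(1 + 13.2) = 0.07044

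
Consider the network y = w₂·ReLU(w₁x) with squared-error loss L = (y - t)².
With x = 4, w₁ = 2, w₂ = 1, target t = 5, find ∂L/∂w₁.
∂L/∂w₁ = 24

Forward pass:
z = w₁x = 2×4 = 8
h = ReLU(8) = 8
y = w₂h = 1×8 = 8

Backward pass:
∂L/∂y = 2(y - t) = 2(8 - 5) = 6
∂y/∂h = w₂ = 1
∂h/∂z = 1 (ReLU derivative)
∂z/∂w₁ = x = 4

∂L/∂w₁ = 6 × 1 × 1 × 4 = 24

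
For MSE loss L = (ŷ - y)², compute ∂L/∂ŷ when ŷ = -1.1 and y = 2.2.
∂L/∂ŷ = -6.6

∂L/∂ŷ = 2(ŷ - y) = 2(-1.1 - 2.2) = 2(-3.3) = -6.6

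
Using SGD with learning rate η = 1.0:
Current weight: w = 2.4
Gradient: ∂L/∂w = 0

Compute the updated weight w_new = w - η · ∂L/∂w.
w_new = 2.4

w_new = w - η·∂L/∂w = 2.4 - 1.0×(0) = 2.4 - (0) = 2.4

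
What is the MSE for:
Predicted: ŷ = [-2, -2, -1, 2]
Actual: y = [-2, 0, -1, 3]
MSE = 1.25

MSE = (1/4)((-2--2)² + (-2-0)² + (-1--1)² + (2-3)²) = (1/4)(0 + 4 + 0 + 1) = 1.25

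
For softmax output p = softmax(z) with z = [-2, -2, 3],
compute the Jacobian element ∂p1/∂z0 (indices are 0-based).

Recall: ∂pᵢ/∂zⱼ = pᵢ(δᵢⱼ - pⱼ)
∂p1/∂z0 = -4.42e-05

p = softmax(z) = [0.006648, 0.006648, 0.9867]
p1 = 0.006648, p0 = 0.006648

∂p1/∂z0 = -p1 × p0 = -0.006648 × 0.006648 = -4.42e-05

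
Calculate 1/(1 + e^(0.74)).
0.323

sigmoid(-0.74) = 1/(1 + e^(0.74)) = 1/(1 + 2.096) = 0.323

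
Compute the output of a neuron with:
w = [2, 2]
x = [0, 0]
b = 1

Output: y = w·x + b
y = 1

y = (2)(0) + (2)(0) + 1 = 1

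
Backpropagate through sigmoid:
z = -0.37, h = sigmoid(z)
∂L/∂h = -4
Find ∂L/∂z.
∂L/∂z = -0.9665

σ(-0.37) = 0.4085
σ'(-0.37) = σ(-0.37)(1 - σ(-0.37)) = 0.4085 × 0.5915 = 0.2416
∂L/∂z = ∂L/∂h · σ'(z) = -4 × 0.2416 = -0.9665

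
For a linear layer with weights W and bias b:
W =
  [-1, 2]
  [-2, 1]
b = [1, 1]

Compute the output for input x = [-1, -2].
y = [-2, 1]

Wx = [-1×-1 + 2×-2, -2×-1 + 1×-2]
   = [-3, 0]
y = Wx + b = [-3 + 1, 0 + 1] = [-2, 1]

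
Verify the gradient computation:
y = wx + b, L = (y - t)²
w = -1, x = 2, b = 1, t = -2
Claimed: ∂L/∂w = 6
Incorrect

y = (-1)(2) + 1 = -1
∂L/∂y = 2(y - t) = 2(-1 - -2) = 2
∂y/∂w = x = 2
∂L/∂w = 2 × 2 = 4

Claimed value: 6
Incorrect: The correct gradient is 4.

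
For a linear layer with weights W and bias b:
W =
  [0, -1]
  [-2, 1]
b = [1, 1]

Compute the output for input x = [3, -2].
y = [3, -7]

Wx = [0×3 + -1×-2, -2×3 + 1×-2]
   = [2, -8]
y = Wx + b = [2 + 1, -8 + 1] = [3, -7]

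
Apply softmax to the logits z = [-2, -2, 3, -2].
p = [0.0066, 0.0066, 0.9802, 0.0066]

exp(z) = [0.1353, 0.1353, 20.09, 0.1353]
Sum = 20.49
p = [0.0066, 0.0066, 0.9802, 0.0066]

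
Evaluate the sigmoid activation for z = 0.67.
0.6615

sigmoid(0.67) = 1/(1 + e^(-0.67)) = 1/(1 + 0.5117) = 0.6615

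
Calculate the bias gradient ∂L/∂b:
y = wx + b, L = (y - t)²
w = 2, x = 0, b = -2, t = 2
∂L/∂b = -8

y = wx + b = (2)(0) + -2 = -2
∂L/∂y = 2(y - t) = 2(-2 - 2) = -8
∂y/∂b = 1
∂L/∂b = ∂L/∂y · ∂y/∂b = -8 × 1 = -8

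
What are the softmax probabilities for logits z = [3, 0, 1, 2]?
p = [0.6439, 0.0321, 0.0871, 0.2369]

exp(z) = [20.09, 1, 2.718, 7.389]
Sum = 31.19
p = [0.6439, 0.0321, 0.0871, 0.2369]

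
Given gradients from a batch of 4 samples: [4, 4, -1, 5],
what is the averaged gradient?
Average gradient = 3

Average = (1/4)(4 + 4 + -1 + 5) = 12/4 = 3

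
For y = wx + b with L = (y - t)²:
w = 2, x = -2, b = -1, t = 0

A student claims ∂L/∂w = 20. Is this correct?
Correct

y = (2)(-2) + -1 = -5
∂L/∂y = 2(y - t) = 2(-5 - 0) = -10
∂y/∂w = x = -2
∂L/∂w = -10 × -2 = 20

Claimed value: 20
Correct: The correct gradient is 20.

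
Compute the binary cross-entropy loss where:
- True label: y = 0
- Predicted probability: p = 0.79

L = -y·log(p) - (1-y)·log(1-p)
L = 1.561

L = -0·log(0.79) - 1·log(0.21) = -log(0.21) = 1.561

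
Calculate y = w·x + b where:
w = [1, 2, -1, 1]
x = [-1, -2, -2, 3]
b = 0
y = 0

y = (1)(-1) + (2)(-2) + (-1)(-2) + (1)(3) + 0 = 0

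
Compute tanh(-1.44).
-0.8937

tanh(-1.44) = (e^(-1.44) - e^(1.44))/(e^(-1.44) + e^(1.44)) = -0.8937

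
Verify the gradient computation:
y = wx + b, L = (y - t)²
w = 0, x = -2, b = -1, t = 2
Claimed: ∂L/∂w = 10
Incorrect

y = (0)(-2) + -1 = -1
∂L/∂y = 2(y - t) = 2(-1 - 2) = -6
∂y/∂w = x = -2
∂L/∂w = -6 × -2 = 12

Claimed value: 10
Incorrect: The correct gradient is 12.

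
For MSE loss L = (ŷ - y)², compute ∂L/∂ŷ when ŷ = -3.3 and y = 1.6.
∂L/∂ŷ = -9.8

∂L/∂ŷ = 2(ŷ - y) = 2(-3.3 - 1.6) = 2(-4.9) = -9.8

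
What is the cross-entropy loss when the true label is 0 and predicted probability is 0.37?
L = 0.462

L = -0·log(0.37) - 1·log(0.63) = -log(0.63) = 0.462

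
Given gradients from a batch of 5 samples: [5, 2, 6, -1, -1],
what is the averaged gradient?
Average gradient = 2.2

Average = (1/5)(5 + 2 + 6 + -1 + -1) = 11/5 = 2.2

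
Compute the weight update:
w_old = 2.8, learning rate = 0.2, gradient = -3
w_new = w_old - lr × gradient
w_new = 3.4

w_new = w - η·∂L/∂w = 2.8 - 0.2×(-3) = 2.8 - (-0.6) = 3.4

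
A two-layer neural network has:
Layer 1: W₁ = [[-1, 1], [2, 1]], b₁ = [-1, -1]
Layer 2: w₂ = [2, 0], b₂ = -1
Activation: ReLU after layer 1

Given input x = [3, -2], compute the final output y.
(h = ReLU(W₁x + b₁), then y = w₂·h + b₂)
y = -1

Layer 1 pre-activation: z₁ = [-6, 3]
After ReLU: h = [0, 3]
Layer 2 output: y = 2×0 + 0×3 + -1 = -1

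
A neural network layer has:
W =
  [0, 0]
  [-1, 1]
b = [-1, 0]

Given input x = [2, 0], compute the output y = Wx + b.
y = [-1, -2]

Wx = [0×2 + 0×0, -1×2 + 1×0]
   = [0, -2]
y = Wx + b = [0 + -1, -2 + 0] = [-1, -2]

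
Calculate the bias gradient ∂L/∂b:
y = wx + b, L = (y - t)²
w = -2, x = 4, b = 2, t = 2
∂L/∂b = -16

y = wx + b = (-2)(4) + 2 = -6
∂L/∂y = 2(y - t) = 2(-6 - 2) = -16
∂y/∂b = 1
∂L/∂b = ∂L/∂y · ∂y/∂b = -16 × 1 = -16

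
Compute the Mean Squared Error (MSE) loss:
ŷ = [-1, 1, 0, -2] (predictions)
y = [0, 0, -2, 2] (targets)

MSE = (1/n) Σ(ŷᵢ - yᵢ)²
MSE = 5.5

MSE = (1/4)((-1-0)² + (1-0)² + (0--2)² + (-2-2)²) = (1/4)(1 + 1 + 4 + 16) = 5.5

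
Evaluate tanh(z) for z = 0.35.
0.3364

tanh(0.35) = (e^(0.35) - e^(-0.35))/(e^(0.35) + e^(-0.35)) = 0.3364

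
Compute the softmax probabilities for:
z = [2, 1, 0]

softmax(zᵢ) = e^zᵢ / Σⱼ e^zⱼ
p = [0.6652, 0.2447, 0.09]

exp(z) = [7.389, 2.718, 1]
Sum = 11.11
p = [0.6652, 0.2447, 0.09]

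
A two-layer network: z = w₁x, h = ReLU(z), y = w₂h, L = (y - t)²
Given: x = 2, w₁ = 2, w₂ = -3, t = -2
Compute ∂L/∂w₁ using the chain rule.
∂L/∂w₁ = 120

Forward pass:
z = w₁x = 2×2 = 4
h = ReLU(4) = 4
y = w₂h = -3×4 = -12

Backward pass:
∂L/∂y = 2(y - t) = 2(-12 - -2) = -20
∂y/∂h = w₂ = -3
∂h/∂z = 1 (ReLU derivative)
∂z/∂w₁ = x = 2

∂L/∂w₁ = -20 × -3 × 1 × 2 = 120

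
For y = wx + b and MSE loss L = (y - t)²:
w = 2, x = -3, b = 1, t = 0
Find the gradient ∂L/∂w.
∂L/∂w = 30

y = wx + b = (2)(-3) + 1 = -5
∂L/∂y = 2(y - t) = 2(-5 - 0) = -10
∂y/∂w = x = -3
∂L/∂w = ∂L/∂y · ∂y/∂w = -10 × -3 = 30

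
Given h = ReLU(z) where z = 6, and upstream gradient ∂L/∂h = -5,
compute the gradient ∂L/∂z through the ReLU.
∂L/∂z = -5

h = ReLU(6) = 6
Since z > 0: ∂h/∂z = 1
∂L/∂z = ∂L/∂h · ∂h/∂z = -5 × 1 = -5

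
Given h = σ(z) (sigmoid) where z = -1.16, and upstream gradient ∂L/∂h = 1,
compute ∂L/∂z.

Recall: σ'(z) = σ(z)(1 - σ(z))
∂L/∂z = 0.1817

σ(-1.16) = 0.2387
σ'(-1.16) = σ(-1.16)(1 - σ(-1.16)) = 0.2387 × 0.7613 = 0.1817
∂L/∂z = ∂L/∂h · σ'(z) = 1 × 0.1817 = 0.1817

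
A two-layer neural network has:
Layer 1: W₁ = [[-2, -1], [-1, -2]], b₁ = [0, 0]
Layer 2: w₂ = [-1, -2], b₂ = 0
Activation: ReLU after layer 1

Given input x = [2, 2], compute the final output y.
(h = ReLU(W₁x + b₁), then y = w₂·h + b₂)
y = 0

Layer 1 pre-activation: z₁ = [-6, -6]
After ReLU: h = [0, 0]
Layer 2 output: y = -1×0 + -2×0 + 0 = 0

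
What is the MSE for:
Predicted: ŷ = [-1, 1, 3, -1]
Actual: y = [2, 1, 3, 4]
MSE = 8.5

MSE = (1/4)((-1-2)² + (1-1)² + (3-3)² + (-1-4)²) = (1/4)(9 + 0 + 0 + 25) = 8.5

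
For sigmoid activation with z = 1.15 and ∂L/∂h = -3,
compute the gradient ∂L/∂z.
∂L/∂z = -0.548

σ(1.15) = 0.7595
σ'(1.15) = σ(1.15)(1 - σ(1.15)) = 0.7595 × 0.2405 = 0.1827
∂L/∂z = ∂L/∂h · σ'(z) = -3 × 0.1827 = -0.548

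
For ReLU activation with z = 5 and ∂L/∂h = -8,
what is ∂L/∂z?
∂L/∂z = -8

h = ReLU(5) = 5
Since z > 0: ∂h/∂z = 1
∂L/∂z = ∂L/∂h · ∂h/∂z = -8 × 1 = -8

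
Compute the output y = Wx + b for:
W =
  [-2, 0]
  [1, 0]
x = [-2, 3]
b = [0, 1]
y = [4, -1]

Wx = [-2×-2 + 0×3, 1×-2 + 0×3]
   = [4, -2]
y = Wx + b = [4 + 0, -2 + 1] = [4, -1]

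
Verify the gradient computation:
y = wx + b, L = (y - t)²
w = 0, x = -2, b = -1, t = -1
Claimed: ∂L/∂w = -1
Incorrect

y = (0)(-2) + -1 = -1
∂L/∂y = 2(y - t) = 2(-1 - -1) = 0
∂y/∂w = x = -2
∂L/∂w = 0 × -2 = 0

Claimed value: -1
Incorrect: The correct gradient is 0.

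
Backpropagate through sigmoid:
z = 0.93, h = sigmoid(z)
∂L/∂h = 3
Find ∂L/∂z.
∂L/∂z = 0.6086

σ(0.93) = 0.7171
σ'(0.93) = σ(0.93)(1 - σ(0.93)) = 0.7171 × 0.2829 = 0.2029
∂L/∂z = ∂L/∂h · σ'(z) = 3 × 0.2029 = 0.6086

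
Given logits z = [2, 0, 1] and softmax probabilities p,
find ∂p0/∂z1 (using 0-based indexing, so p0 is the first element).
∂p0/∂z1 = -0.05989

p = softmax(z) = [0.6652, 0.09003, 0.2447]
p0 = 0.6652, p1 = 0.09003

∂p0/∂z1 = -p0 × p1 = -0.6652 × 0.09003 = -0.05989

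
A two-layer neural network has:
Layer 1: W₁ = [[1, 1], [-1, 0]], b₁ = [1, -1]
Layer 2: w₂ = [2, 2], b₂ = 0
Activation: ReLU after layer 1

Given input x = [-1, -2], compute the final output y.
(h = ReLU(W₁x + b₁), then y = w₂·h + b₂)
y = 0

Layer 1 pre-activation: z₁ = [-2, 0]
After ReLU: h = [0, 0]
Layer 2 output: y = 2×0 + 2×0 + 0 = 0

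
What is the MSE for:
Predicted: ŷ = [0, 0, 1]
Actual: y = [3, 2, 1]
MSE = 4.333

MSE = (1/3)((0-3)² + (0-2)² + (1-1)²) = (1/3)(9 + 4 + 0) = 4.333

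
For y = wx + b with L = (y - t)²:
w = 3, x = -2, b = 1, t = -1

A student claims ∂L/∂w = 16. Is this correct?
Correct

y = (3)(-2) + 1 = -5
∂L/∂y = 2(y - t) = 2(-5 - -1) = -8
∂y/∂w = x = -2
∂L/∂w = -8 × -2 = 16

Claimed value: 16
Correct: The correct gradient is 16.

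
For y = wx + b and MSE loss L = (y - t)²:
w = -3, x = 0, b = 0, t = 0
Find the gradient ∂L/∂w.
∂L/∂w = 0

y = wx + b = (-3)(0) + 0 = 0
∂L/∂y = 2(y - t) = 2(0 - 0) = 0
∂y/∂w = x = 0
∂L/∂w = ∂L/∂y · ∂y/∂w = 0 × 0 = 0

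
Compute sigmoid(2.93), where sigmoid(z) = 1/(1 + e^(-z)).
0.9493

sigmoid(2.93) = 1/(1 + e^(-2.93)) = 1/(1 + 0.0534) = 0.9493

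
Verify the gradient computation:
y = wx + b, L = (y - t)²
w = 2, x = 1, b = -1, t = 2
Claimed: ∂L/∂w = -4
Incorrect

y = (2)(1) + -1 = 1
∂L/∂y = 2(y - t) = 2(1 - 2) = -2
∂y/∂w = x = 1
∂L/∂w = -2 × 1 = -2

Claimed value: -4
Incorrect: The correct gradient is -2.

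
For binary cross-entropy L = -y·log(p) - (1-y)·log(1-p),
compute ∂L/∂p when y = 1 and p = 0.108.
∂L/∂p = -9.259

∂L/∂p = -y/p + (1-y)/(1-p) = -1/0.108 + 0 = -9.259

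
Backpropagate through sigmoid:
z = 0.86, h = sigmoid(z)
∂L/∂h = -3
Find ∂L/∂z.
∂L/∂z = -0.6268

σ(0.86) = 0.7027
σ'(0.86) = σ(0.86)(1 - σ(0.86)) = 0.7027 × 0.2973 = 0.2089
∂L/∂z = ∂L/∂h · σ'(z) = -3 × 0.2089 = -0.6268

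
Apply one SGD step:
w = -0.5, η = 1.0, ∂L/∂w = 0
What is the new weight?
w_new = -0.5

w_new = w - η·∂L/∂w = -0.5 - 1.0×(0) = -0.5 - (0) = -0.5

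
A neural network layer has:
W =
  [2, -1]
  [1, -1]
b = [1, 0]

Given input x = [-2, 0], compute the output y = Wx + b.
y = [-3, -2]

Wx = [2×-2 + -1×0, 1×-2 + -1×0]
   = [-4, -2]
y = Wx + b = [-4 + 1, -2 + 0] = [-3, -2]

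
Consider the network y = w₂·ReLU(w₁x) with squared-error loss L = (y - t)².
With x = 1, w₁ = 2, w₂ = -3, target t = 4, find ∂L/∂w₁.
∂L/∂w₁ = 60

Forward pass:
z = w₁x = 2×1 = 2
h = ReLU(2) = 2
y = w₂h = -3×2 = -6

Backward pass:
∂L/∂y = 2(y - t) = 2(-6 - 4) = -20
∂y/∂h = w₂ = -3
∂h/∂z = 1 (ReLU derivative)
∂z/∂w₁ = x = 1

∂L/∂w₁ = -20 × -3 × 1 × 1 = 60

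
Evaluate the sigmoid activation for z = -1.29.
0.2159

sigmoid(-1.29) = 1/(1 + e^(1.29)) = 1/(1 + 3.633) = 0.2159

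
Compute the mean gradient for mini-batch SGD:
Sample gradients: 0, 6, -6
Average gradient = 0

Average = (1/3)(0 + 6 + -6) = 0/3 = 0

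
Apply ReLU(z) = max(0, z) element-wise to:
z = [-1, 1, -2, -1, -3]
h = [0, 1, 0, 0, 0]

ReLU applied element-wise: max(0,-1)=0, max(0,1)=1, max(0,-2)=0, max(0,-1)=0, max(0,-3)=0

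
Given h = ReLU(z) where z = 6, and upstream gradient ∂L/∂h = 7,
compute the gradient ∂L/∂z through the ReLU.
∂L/∂z = 7

h = ReLU(6) = 6
Since z > 0: ∂h/∂z = 1
∂L/∂z = ∂L/∂h · ∂h/∂z = 7 × 1 = 7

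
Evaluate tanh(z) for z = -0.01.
-0.01

tanh(-0.01) = (e^(-0.01) - e^(0.01))/(e^(-0.01) + e^(0.01)) = -0.01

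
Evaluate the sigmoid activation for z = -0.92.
0.285

sigmoid(-0.92) = 1/(1 + e^(0.92)) = 1/(1 + 2.509) = 0.285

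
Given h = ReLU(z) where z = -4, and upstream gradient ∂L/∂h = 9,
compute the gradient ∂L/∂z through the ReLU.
∂L/∂z = 0

h = ReLU(-4) = 0
Since z < 0: ∂h/∂z = 0
∂L/∂z = ∂L/∂h · ∂h/∂z = 9 × 0 = 0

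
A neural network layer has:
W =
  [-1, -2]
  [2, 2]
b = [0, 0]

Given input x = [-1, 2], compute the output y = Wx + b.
y = [-3, 2]

Wx = [-1×-1 + -2×2, 2×-1 + 2×2]
   = [-3, 2]
y = Wx + b = [-3 + 0, 2 + 0] = [-3, 2]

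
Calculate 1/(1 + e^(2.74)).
0.06065

sigmoid(-2.74) = 1/(1 + e^(2.74)) = 1/(1 + 15.49) = 0.06065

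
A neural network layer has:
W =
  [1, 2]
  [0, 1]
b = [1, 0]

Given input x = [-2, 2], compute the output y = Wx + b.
y = [3, 2]

Wx = [1×-2 + 2×2, 0×-2 + 1×2]
   = [2, 2]
y = Wx + b = [2 + 1, 2 + 0] = [3, 2]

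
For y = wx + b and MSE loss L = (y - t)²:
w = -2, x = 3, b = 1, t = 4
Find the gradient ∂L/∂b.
∂L/∂b = -18

y = wx + b = (-2)(3) + 1 = -5
∂L/∂y = 2(y - t) = 2(-5 - 4) = -18
∂y/∂b = 1
∂L/∂b = ∂L/∂y · ∂y/∂b = -18 × 1 = -18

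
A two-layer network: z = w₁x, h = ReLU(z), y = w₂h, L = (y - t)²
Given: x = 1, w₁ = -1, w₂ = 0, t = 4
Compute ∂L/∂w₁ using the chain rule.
∂L/∂w₁ = 0

Forward pass:
z = w₁x = -1×1 = -1
h = ReLU(-1) = 0
y = w₂h = 0×0 = 0

Backward pass:
∂L/∂y = 2(y - t) = 2(0 - 4) = -8
∂y/∂h = w₂ = 0
∂h/∂z = 0 (ReLU derivative)
∂z/∂w₁ = x = 1

∂L/∂w₁ = -8 × 0 × 0 × 1 = 0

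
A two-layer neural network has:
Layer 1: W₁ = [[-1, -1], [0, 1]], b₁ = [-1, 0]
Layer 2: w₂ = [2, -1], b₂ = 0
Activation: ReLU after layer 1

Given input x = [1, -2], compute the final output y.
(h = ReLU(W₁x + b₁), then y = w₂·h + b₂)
y = 0

Layer 1 pre-activation: z₁ = [0, -2]
After ReLU: h = [0, 0]
Layer 2 output: y = 2×0 + -1×0 + 0 = 0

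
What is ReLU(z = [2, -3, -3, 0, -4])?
h = [2, 0, 0, 0, 0]

ReLU applied element-wise: max(0,2)=2, max(0,-3)=0, max(0,-3)=0, max(0,0)=0, max(0,-4)=0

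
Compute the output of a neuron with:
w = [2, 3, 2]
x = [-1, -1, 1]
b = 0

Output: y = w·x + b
y = -3

y = (2)(-1) + (3)(-1) + (2)(1) + 0 = -3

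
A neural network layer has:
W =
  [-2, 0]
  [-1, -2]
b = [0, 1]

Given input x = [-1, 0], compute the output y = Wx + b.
y = [2, 2]

Wx = [-2×-1 + 0×0, -1×-1 + -2×0]
   = [2, 1]
y = Wx + b = [2 + 0, 1 + 1] = [2, 2]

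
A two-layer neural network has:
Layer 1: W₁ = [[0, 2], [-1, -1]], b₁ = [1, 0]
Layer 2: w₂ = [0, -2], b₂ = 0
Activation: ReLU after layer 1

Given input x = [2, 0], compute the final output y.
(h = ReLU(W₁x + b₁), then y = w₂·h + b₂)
y = 0

Layer 1 pre-activation: z₁ = [1, -2]
After ReLU: h = [1, 0]
Layer 2 output: y = 0×1 + -2×0 + 0 = 0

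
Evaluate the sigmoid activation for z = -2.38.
0.08471

sigmoid(-2.38) = 1/(1 + e^(2.38)) = 1/(1 + 10.8) = 0.08471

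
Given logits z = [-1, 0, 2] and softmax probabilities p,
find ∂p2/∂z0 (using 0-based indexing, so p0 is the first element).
∂p2/∂z0 = -0.03545

p = softmax(z) = [0.04201, 0.1142, 0.8438]
p2 = 0.8438, p0 = 0.04201

∂p2/∂z0 = -p2 × p0 = -0.8438 × 0.04201 = -0.03545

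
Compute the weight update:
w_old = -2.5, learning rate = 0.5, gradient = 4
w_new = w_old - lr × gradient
w_new = -4.5

w_new = w - η·∂L/∂w = -2.5 - 0.5×(4) = -2.5 - (2) = -4.5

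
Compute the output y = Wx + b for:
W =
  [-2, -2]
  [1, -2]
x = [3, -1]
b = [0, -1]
y = [-4, 4]

Wx = [-2×3 + -2×-1, 1×3 + -2×-1]
   = [-4, 5]
y = Wx + b = [-4 + 0, 5 + -1] = [-4, 4]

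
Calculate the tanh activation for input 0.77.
0.6469

tanh(0.77) = (e^(0.77) - e^(-0.77))/(e^(0.77) + e^(-0.77)) = 0.6469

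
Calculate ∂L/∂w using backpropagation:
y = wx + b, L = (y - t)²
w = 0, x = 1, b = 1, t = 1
∂L/∂w = 0

y = wx + b = (0)(1) + 1 = 1
∂L/∂y = 2(y - t) = 2(1 - 1) = 0
∂y/∂w = x = 1
∂L/∂w = ∂L/∂y · ∂y/∂w = 0 × 1 = 0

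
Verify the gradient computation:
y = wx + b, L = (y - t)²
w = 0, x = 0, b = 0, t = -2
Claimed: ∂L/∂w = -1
Incorrect

y = (0)(0) + 0 = 0
∂L/∂y = 2(y - t) = 2(0 - -2) = 4
∂y/∂w = x = 0
∂L/∂w = 4 × 0 = 0

Claimed value: -1
Incorrect: The correct gradient is 0.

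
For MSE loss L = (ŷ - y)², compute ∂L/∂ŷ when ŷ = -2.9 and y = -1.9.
∂L/∂ŷ = -2.0

∂L/∂ŷ = 2(ŷ - y) = 2(-2.9 - -1.9) = 2(-1.0) = -2.0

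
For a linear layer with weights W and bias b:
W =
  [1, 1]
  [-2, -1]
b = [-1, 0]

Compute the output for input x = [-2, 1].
y = [-2, 3]

Wx = [1×-2 + 1×1, -2×-2 + -1×1]
   = [-1, 3]
y = Wx + b = [-1 + -1, 3 + 0] = [-2, 3]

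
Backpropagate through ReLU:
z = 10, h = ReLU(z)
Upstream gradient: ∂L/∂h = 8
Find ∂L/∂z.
∂L/∂z = 8

h = ReLU(10) = 10
Since z > 0: ∂h/∂z = 1
∂L/∂z = ∂L/∂h · ∂h/∂z = 8 × 1 = 8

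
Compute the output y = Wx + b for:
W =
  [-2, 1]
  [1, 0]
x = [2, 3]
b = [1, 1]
y = [0, 3]

Wx = [-2×2 + 1×3, 1×2 + 0×3]
   = [-1, 2]
y = Wx + b = [-1 + 1, 2 + 1] = [0, 3]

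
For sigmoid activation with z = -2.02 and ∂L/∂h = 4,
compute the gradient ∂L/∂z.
∂L/∂z = 0.4136

σ(-2.02) = 0.1171
σ'(-2.02) = σ(-2.02)(1 - σ(-2.02)) = 0.1171 × 0.8829 = 0.1034
∂L/∂z = ∂L/∂h · σ'(z) = 4 × 0.1034 = 0.4136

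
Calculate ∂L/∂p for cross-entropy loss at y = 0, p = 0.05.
∂L/∂p = 1.053

∂L/∂p = -y/p + (1-y)/(1-p) = 0 + 1/0.95 = 1.053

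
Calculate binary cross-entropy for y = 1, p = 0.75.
L = 0.2877

L = -1·log(0.75) - 0·log(0.25) = -log(0.75) = 0.2877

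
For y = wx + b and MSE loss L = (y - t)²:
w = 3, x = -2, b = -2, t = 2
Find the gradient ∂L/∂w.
∂L/∂w = 40

y = wx + b = (3)(-2) + -2 = -8
∂L/∂y = 2(y - t) = 2(-8 - 2) = -20
∂y/∂w = x = -2
∂L/∂w = ∂L/∂y · ∂y/∂w = -20 × -2 = 40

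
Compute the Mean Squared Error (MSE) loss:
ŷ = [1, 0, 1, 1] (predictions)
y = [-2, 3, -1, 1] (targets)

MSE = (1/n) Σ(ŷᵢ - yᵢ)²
MSE = 5.5

MSE = (1/4)((1--2)² + (0-3)² + (1--1)² + (1-1)²) = (1/4)(9 + 9 + 4 + 0) = 5.5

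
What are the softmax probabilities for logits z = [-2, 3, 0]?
p = [0.0064, 0.9465, 0.0471]

exp(z) = [0.1353, 20.09, 1]
Sum = 21.22
p = [0.0064, 0.9465, 0.0471]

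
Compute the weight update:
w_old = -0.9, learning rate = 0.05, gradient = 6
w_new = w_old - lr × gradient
w_new = -1.2

w_new = w - η·∂L/∂w = -0.9 - 0.05×(6) = -0.9 - (0.3) = -1.2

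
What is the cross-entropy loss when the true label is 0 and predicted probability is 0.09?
L = 0.09431

L = -0·log(0.09) - 1·log(0.91) = -log(0.91) = 0.09431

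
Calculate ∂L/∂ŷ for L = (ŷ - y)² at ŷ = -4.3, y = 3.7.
∂L/∂ŷ = -16.0

∂L/∂ŷ = 2(ŷ - y) = 2(-4.3 - 3.7) = 2(-8.0) = -16.0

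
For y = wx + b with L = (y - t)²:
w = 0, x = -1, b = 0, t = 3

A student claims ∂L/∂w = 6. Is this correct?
Correct

y = (0)(-1) + 0 = 0
∂L/∂y = 2(y - t) = 2(0 - 3) = -6
∂y/∂w = x = -1
∂L/∂w = -6 × -1 = 6

Claimed value: 6
Correct: The correct gradient is 6.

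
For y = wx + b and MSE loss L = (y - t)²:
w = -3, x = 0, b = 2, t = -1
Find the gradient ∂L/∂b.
∂L/∂b = 6

y = wx + b = (-3)(0) + 2 = 2
∂L/∂y = 2(y - t) = 2(2 - -1) = 6
∂y/∂b = 1
∂L/∂b = ∂L/∂y · ∂y/∂b = 6 × 1 = 6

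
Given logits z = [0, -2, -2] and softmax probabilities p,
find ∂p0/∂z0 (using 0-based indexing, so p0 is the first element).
∂p0/∂z0 = 0.1676

p = softmax(z) = [0.787, 0.1065, 0.1065]
p0 = 0.787

∂p0/∂z0 = p0(1 - p0) = 0.787 × (1 - 0.787) = 0.1676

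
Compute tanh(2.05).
0.9674

tanh(2.05) = (e^(2.05) - e^(-2.05))/(e^(2.05) + e^(-2.05)) = 0.9674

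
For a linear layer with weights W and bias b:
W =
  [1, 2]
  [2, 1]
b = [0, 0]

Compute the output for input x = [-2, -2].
y = [-6, -6]

Wx = [1×-2 + 2×-2, 2×-2 + 1×-2]
   = [-6, -6]
y = Wx + b = [-6 + 0, -6 + 0] = [-6, -6]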